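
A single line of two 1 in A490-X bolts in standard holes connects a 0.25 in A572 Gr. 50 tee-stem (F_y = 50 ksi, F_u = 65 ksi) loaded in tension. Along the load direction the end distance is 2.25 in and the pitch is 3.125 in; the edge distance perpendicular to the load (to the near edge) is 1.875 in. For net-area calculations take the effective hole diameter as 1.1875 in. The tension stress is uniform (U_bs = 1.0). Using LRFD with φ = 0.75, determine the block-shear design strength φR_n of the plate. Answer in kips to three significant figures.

41.9 kips

Shear plane L_v = 2.25 + 1·3.125 = 5.375 in; A_gv = 5.375 × 0.25 = 1.344 in².
A_nv = (5.375 − 1.5·1.1875) × 0.25 = 0.8984 in².
A_nt = (1.875 − 0.5·1.1875) × 0.25 = 0.3203 in².
0.6 F_u A_nv = 35.04 kips; 0.6 F_y A_gv = 40.31 kips → shear rupture governs the shear term.
R_n = 35.04 + 1.0 × 65 × 0.3203 = 55.86 kips.
Design strength φR_n = 0.75 × 55.86 = 41.9 kips.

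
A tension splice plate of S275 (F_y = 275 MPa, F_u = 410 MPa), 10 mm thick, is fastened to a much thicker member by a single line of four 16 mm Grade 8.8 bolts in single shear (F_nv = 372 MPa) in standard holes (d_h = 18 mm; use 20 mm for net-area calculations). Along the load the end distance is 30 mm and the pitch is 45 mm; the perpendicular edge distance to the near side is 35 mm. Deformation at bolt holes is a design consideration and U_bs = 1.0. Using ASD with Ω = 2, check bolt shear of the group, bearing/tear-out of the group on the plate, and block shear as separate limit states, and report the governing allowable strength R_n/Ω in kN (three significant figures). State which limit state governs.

150 kN (bolt shear governs)

Bolt shear: A_b = π·16²/4 = 201.1 mm²; R_n = 372 × 201.1 × 4 × 1 / 1000 = 299.2 kN → 299.2 / 2 = 150 kN.
Bearing: edge l_c = 21, r_n = 103.3 kN; interior l_c = 27, r_n = 132.8 kN; R_n = 103.3 + 3·132.8 = 501.8 kN → 251 kN.
Block shear: A_gv = 1650, A_nv = 950, A_nt = 250 mm²; R_n = min(0.6F_uA_nv, 0.6F_yA_gv) + U_bs·F_u·A_nt = 336.2 kN → 168 kN.
Bolt shear governs: 150 kN.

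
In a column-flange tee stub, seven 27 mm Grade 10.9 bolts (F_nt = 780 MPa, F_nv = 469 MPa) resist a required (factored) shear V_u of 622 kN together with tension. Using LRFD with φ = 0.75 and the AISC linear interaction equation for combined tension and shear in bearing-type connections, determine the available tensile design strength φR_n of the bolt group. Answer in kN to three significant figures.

A_b = π·27²/4 = 572.6 mm²; f_rv = 622 × 1000 / (7 × 572.6) = 155.2 MPa.
F'_nt = 1.3 F_nt − (F_nt / φF_nv) f_rv = 1.3·780 − (780/(0.75·469))·155.2 = 669.9 MPa, capped at F_nt → F'_nt = 669.9 MPa.
R_n = F'_nt · A_b · n = 669.9 × 572.6 × 7 / 1000 = 2685 kN.
Design strength φR_n = 0.75 × 2685 = 2010 kN.

2010 kN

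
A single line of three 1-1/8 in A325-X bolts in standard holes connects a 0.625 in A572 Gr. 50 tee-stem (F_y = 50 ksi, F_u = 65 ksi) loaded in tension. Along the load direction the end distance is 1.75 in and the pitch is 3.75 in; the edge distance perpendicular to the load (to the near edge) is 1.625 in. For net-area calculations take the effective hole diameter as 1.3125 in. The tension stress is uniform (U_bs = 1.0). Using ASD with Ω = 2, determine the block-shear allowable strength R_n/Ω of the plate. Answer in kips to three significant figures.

92.4 kips

Shear plane L_v = 1.75 + 2·3.75 = 9.25 in; A_gv = 9.25 × 0.625 = 5.781 in².
A_nv = (9.25 − 2.5·1.3125) × 0.625 = 3.73 in².
A_nt = (1.625 − 0.5·1.3125) × 0.625 = 0.6055 in².
0.6 F_u A_nv = 145.5 kips; 0.6 F_y A_gv = 173.4 kips → shear rupture governs the shear term.
R_n = 145.5 + 1.0 × 65 × 0.6055 = 184.8 kips.
Allowable strength R_n/Ω = 184.8 / 2 = 92.4 kips.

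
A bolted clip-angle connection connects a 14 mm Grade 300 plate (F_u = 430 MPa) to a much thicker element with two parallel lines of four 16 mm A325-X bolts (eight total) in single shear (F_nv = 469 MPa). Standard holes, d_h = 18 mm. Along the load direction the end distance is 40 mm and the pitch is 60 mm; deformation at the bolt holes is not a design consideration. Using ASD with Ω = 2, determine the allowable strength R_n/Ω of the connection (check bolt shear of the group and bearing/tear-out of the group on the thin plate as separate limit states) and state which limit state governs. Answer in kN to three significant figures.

377 kN (bolt shear governs)

Bolt shear: A_b = π·16²/4 = 201.1 mm²; R_n = 469 × 201.1 × 8 × 1 / 1000 = 754.4 kN → 754.4 / 2 = 377 kN.
Bearing (1.5 l_c t F_u ≤ 3.0 d t F_u): upper limit = 3.0·16·14·430 / 1000 = 289 kN.
  Edge l_c = 40 − 18/2 = 31 → r_n = 279.9 kN; interior l_c = 60 − 18 = 42 → r_n = 289 kN.
  R_n,bearing = 2·279.9 + 6·289 = 2294 kN → 2294 / 2 = 1150 kN.
Bolt shear governs: 377 kN.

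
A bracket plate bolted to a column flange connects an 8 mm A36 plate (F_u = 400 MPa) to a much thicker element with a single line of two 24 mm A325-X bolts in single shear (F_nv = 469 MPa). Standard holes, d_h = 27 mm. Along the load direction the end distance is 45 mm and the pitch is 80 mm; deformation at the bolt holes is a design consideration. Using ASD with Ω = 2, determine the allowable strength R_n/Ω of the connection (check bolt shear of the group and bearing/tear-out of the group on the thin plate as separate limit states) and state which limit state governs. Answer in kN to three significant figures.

153 kN (bearing governs)

Bolt shear: A_b = π·24²/4 = 452.4 mm²; R_n = 469 × 452.4 × 2 × 1 / 1000 = 424.3 kN → 424.3 / 2 = 212 kN.
Bearing (1.2 l_c t F_u ≤ 2.4 d t F_u): upper limit = 2.4·24·8·400 / 1000 = 184.3 kN.
  Edge l_c = 45 − 27/2 = 31.5 → r_n = 121 kN; interior l_c = 80 − 27 = 53 → r_n = 184.3 kN.
  R_n,bearing = 1·121 + 1·184.3 = 305.3 kN → 305.3 / 2 = 153 kN.
Bearing governs: 153 kN.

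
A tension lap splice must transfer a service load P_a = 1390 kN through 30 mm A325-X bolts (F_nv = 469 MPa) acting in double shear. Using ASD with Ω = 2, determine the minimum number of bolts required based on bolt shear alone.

5 bolts

A_b = π·30²/4 = 706.9 mm².
Per-bolt allowable strength R_n/Ω = 469 × 706.9 × 2 / 1000 / 2 = 331.5 kN.
n ≥ 1390 / 331.5 = 4.193 → use 5 bolts.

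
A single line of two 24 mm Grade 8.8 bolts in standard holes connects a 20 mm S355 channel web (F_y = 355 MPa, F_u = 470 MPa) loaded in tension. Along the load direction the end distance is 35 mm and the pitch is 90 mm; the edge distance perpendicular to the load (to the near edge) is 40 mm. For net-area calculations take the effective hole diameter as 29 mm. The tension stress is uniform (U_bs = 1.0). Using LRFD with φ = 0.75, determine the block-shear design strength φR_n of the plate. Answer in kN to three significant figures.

Shear plane L_v = 35 + 1·90 = 125 mm; A_gv = 125 × 20 = 2500 mm².
A_nv = (125 − 1.5·29) × 20 = 1630 mm².
A_nt = (40 − 0.5·29) × 20 = 510 mm².
0.6 F_u A_nv = 459.7 kN; 0.6 F_y A_gv = 532.5 kN → shear rupture governs the shear term.
R_n = 459.7 + 1.0 × 470 × 510 / 1000 = 699.4 kN.
Design strength φR_n = 0.75 × 699.4 = 525 kN.

525 kN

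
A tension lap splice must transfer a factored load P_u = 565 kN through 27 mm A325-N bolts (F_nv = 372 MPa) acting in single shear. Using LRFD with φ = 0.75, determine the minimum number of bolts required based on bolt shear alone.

4 bolts

A_b = π·27²/4 = 572.6 mm².
Per-bolt design strength φR_n = 0.75 × 372 × 572.6 × 1 / 1000 = 159.7 kN.
n ≥ 565 / 159.7 = 3.537 → use 4 bolts.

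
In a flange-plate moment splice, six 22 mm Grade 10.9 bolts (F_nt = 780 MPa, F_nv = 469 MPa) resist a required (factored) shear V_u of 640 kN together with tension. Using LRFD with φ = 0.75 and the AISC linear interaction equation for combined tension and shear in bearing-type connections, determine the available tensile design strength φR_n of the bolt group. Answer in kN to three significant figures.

670 kN

A_b = π·22²/4 = 380.1 mm²; f_rv = 640 × 1000 / (6 × 380.1) = 280.6 MPa.
F'_nt = 1.3 F_nt − (F_nt / φF_nv) f_rv = 1.3·780 − (780/(0.75·469))·280.6 = 391.8 MPa, capped at F_nt → F'_nt = 391.8 MPa.
R_n = F'_nt · A_b · n = 391.8 × 380.1 × 6 / 1000 = 893.5 kN.
Design strength φR_n = 0.75 × 893.5 = 670 kN.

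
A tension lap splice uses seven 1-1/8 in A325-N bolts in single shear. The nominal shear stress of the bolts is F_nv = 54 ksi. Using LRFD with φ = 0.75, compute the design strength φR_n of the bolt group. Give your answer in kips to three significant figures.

282 kips

A_b = π × 1.125² / 4 = 0.994 in².
R_n = F_nv · A_b · n · n_s = 54 × 0.994 × 7 × 1 = 375.7 kips.
Design strength φR_n = 0.75 × 375.7 = 282 kips.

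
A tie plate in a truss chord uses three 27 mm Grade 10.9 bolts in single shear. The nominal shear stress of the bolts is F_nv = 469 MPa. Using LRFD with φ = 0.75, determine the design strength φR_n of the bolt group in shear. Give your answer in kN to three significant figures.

A_b = π × 27² / 4 = 572.6 mm².
R_n = F_nv · A_b · n · n_s = 469 × 572.6 × 3 × 1 / 1000 = 805.6 kN.
Design strength φR_n = 0.75 × 805.6 = 604 kN.

604 kN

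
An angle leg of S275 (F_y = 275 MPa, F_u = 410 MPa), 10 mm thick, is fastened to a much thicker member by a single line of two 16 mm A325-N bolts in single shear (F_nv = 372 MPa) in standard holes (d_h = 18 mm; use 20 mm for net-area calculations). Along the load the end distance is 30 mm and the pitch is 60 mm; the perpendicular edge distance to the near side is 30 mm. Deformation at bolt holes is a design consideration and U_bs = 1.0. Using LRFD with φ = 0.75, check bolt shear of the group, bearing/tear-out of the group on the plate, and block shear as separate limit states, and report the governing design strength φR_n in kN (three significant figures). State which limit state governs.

Bolt shear: A_b = π·16²/4 = 201.1 mm²; R_n = 372 × 201.1 × 2 × 1 / 1000 = 149.6 kN → 0.75 × 149.6 = 112 kN.
Bearing: edge l_c = 21, r_n = 103.3 kN; interior l_c = 42, r_n = 157.4 kN; R_n = 103.3 + 1·157.4 = 260.8 kN → 196 kN.
Block shear: A_gv = 900, A_nv = 600, A_nt = 200 mm²; R_n = min(0.6F_uA_nv, 0.6F_yA_gv) + U_bs·F_u·A_nt = 229.6 kN → 172 kN.
Bolt shear governs: 112 kN.

112 kN (bolt shear governs)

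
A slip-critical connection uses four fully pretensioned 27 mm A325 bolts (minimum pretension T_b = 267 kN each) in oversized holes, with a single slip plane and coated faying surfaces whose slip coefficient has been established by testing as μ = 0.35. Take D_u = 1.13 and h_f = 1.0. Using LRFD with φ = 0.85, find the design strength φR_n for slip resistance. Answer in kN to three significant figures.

R_n = μ · D_u · h_f · T_b · n_s · n_b = 0.35 × 1.13 × 1.0 × 267 × 1 × 4 = 422.4 kN.
Design strength φR_n = 0.85 × 422.4 = 359 kN.

359 kN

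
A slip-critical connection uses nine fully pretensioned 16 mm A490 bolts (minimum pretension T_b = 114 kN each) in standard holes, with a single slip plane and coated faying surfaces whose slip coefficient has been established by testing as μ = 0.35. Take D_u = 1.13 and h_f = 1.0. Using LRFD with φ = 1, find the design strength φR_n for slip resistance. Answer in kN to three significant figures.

406 kN

R_n = μ · D_u · h_f · T_b · n_s · n_b = 0.35 × 1.13 × 1.0 × 114 × 1 × 9 = 405.8 kN.
Design strength φR_n = 1 × 405.8 = 406 kN.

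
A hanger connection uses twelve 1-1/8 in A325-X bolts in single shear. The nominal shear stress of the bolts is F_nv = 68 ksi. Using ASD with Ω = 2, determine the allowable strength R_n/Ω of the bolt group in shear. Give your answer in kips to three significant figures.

A_b = π × 1.125² / 4 = 0.994 in².
R_n = F_nv · A_b · n · n_s = 68 × 0.994 × 12 × 1 = 811.1 kips.
Allowable strength R_n/Ω = 811.1 / 2 = 406 kips.

406 kips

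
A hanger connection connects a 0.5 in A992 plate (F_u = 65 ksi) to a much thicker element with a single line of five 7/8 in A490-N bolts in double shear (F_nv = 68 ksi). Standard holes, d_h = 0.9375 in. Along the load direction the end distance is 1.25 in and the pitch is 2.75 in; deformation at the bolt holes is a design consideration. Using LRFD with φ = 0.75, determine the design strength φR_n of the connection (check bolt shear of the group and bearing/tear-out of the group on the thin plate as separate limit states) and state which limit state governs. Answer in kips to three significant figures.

228 kips (bearing governs)

Bolt shear: A_b = π·0.875²/4 = 0.6013 in²; R_n = 68 × 0.6013 × 5 × 2 = 408.9 kips → 0.75 × 408.9 = 307 kips.
Bearing (1.2 l_c t F_u ≤ 2.4 d t F_u): upper limit = 2.4·0.875·0.5·65 = 68.25 kips.
  Edge l_c = 1.25 − 0.9375/2 = 0.7812 → r_n = 30.47 kips; interior l_c = 2.75 − 0.9375 = 1.812 → r_n = 68.25 kips.
  R_n,bearing = 1·30.47 + 4·68.25 = 303.5 kips → 0.75 × 303.5 = 228 kips.
Bearing governs: 228 kips.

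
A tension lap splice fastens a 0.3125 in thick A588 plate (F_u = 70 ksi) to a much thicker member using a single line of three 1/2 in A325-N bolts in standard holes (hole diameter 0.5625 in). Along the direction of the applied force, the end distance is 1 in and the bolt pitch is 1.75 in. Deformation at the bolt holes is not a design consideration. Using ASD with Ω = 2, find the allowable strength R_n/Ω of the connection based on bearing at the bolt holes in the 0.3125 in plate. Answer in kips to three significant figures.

Per bolt r_n = 1.5 l_c t F_u ≤ 3.0 d t F_u; upper limit = 3.0 × 0.5 × 0.3125 × 70 = 32.81 kips.
Edge bolt: l_c = 1 − 0.5625/2 = 0.7188 in → 1.5 × 0.7188 × 0.3125 × 70 = 23.58 → r_n = 23.58 kips.
Interior bolts: l_c = 1.75 − 0.5625 = 1.188 in → 1.5 × 1.188 × 0.3125 × 70 = 38.96 → r_n = 32.81 kips.
R_n = 1 × 23.58 + 2 × 32.81 = 89.21 kips.
Allowable strength R_n/Ω = 89.21 / 2 = 44.6 kips.

44.6 kips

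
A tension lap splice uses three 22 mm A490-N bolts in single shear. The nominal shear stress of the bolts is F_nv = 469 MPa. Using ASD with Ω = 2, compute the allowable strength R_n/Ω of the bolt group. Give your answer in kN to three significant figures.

267 kN

A_b = π × 22² / 4 = 380.1 mm².
R_n = F_nv · A_b · n · n_s = 469 × 380.1 × 3 × 1 / 1000 = 534.8 kN.
Allowable strength R_n/Ω = 534.8 / 2 = 267 kN.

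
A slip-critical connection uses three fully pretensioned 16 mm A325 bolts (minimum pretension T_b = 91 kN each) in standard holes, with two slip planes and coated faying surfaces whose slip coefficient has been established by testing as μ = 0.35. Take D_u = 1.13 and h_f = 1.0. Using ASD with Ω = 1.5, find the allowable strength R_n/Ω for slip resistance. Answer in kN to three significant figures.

R_n = μ · D_u · h_f · T_b · n_s · n_b = 0.35 × 1.13 × 1.0 × 91 × 2 × 3 = 215.9 kN.
Allowable strength R_n/Ω = 215.9 / 1.5 = 144 kN.

144 kN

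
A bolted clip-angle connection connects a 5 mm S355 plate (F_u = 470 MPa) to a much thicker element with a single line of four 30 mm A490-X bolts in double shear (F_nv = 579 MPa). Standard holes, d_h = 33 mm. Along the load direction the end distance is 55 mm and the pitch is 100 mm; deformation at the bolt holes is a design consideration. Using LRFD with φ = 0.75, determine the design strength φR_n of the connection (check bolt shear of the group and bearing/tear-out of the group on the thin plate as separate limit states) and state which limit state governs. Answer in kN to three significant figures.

462 kN (bearing governs)

Bolt shear: A_b = π·30²/4 = 706.9 mm²; R_n = 579 × 706.9 × 4 × 2 / 1000 = 3274 kN → 0.75 × 3274 = 2460 kN.
Bearing (1.2 l_c t F_u ≤ 2.4 d t F_u): upper limit = 2.4·30·5·470 / 1000 = 169.2 kN.
  Edge l_c = 55 − 33/2 = 38.5 → r_n = 108.6 kN; interior l_c = 100 − 33 = 67 → r_n = 169.2 kN.
  R_n,bearing = 1·108.6 + 3·169.2 = 616.2 kN → 0.75 × 616.2 = 462 kN.
Bearing governs: 462 kN.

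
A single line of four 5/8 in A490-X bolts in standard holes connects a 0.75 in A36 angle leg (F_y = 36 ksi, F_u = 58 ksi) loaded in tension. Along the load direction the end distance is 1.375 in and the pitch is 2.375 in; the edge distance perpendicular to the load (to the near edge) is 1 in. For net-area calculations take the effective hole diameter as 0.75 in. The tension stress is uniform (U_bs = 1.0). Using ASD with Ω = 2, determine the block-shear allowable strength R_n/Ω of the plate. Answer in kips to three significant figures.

82.4 kips

Shear plane L_v = 1.375 + 3·2.375 = 8.5 in; A_gv = 8.5 × 0.75 = 6.375 in².
A_nv = (8.5 − 3.5·0.75) × 0.75 = 4.406 in².
A_nt = (1 − 0.5·0.75) × 0.75 = 0.4688 in².
0.6 F_u A_nv = 153.3 kips; 0.6 F_y A_gv = 137.7 kips → shear yielding governs the shear term.
R_n = 137.7 + 1.0 × 58 × 0.4688 = 164.9 kips.
Allowable strength R_n/Ω = 164.9 / 2 = 82.4 kips.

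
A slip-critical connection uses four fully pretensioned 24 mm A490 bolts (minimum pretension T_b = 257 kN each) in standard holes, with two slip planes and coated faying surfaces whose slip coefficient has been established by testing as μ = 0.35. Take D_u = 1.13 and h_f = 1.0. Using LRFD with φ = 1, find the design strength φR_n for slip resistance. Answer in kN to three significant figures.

R_n = μ · D_u · h_f · T_b · n_s · n_b = 0.35 × 1.13 × 1.0 × 257 × 2 × 4 = 813.1 kN.
Design strength φR_n = 1 × 813.1 = 813 kN.

813 kN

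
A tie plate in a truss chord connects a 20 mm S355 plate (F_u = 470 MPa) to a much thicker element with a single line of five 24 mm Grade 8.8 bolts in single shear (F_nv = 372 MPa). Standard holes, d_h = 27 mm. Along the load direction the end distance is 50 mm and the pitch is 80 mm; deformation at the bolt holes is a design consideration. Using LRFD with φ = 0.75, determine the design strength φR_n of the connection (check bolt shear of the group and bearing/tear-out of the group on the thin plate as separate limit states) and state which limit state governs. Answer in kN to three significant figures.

Bolt shear: A_b = π·24²/4 = 452.4 mm²; R_n = 372 × 452.4 × 5 × 1 / 1000 = 841.4 kN → 0.75 × 841.4 = 631 kN.
Bearing (1.2 l_c t F_u ≤ 2.4 d t F_u): upper limit = 2.4·24·20·470 / 1000 = 541.4 kN.
  Edge l_c = 50 − 27/2 = 36.5 → r_n = 411.7 kN; interior l_c = 80 − 27 = 53 → r_n = 541.4 kN.
  R_n,bearing = 1·411.7 + 4·541.4 = 2577 kN → 0.75 × 2577 = 1930 kN.
Bolt shear governs: 631 kN.

631 kN (bolt shear governs)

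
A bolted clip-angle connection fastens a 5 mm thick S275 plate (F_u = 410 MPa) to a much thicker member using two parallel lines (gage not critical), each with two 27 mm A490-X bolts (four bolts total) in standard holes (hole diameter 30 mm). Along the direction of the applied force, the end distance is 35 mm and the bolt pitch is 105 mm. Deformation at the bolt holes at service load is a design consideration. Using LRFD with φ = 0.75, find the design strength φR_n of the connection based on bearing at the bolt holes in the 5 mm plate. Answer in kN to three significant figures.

273 kN

Per bolt r_n = 1.2 l_c t F_u ≤ 2.4 d t F_u; upper limit = 2.4 × 27 × 5 × 410 / 1000 = 132.8 kN.
Edge bolt: l_c = 35 − 30/2 = 20 mm → 1.2 × 20 × 5 × 410 / 1000 = 49.2 → r_n = 49.2 kN.
Interior bolts: l_c = 105 − 30 = 75 mm → 1.2 × 75 × 5 × 410 / 1000 = 184.5 → r_n = 132.8 kN.
R_n = 2 × 49.2 + 2 × 132.8 = 364.1 kN.
Design strength φR_n = 0.75 × 364.1 = 273 kN.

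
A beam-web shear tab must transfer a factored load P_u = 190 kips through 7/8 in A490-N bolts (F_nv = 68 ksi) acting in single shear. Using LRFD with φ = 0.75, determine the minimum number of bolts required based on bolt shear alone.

A_b = π·0.875²/4 = 0.6013 in².
Per-bolt design strength φR_n = 0.75 × 68 × 0.6013 × 1 = 30.67 kips.
n ≥ 190 / 30.67 = 6.196 → use 7 bolts.

7 bolts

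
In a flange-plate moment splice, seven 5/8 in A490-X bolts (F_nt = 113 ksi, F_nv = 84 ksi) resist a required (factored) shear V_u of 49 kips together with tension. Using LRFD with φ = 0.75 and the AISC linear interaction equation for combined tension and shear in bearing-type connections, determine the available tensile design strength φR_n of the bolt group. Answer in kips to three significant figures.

171 kips

A_b = π·0.625²/4 = 0.3068 in²; f_rv = 49 / (7 × 0.3068) = 22.82 ksi.
F'_nt = 1.3 F_nt − (F_nt / φF_nv) f_rv = 1.3·113 − (113/(0.75·84))·22.82 = 106 ksi, capped at F_nt → F'_nt = 106 ksi.
R_n = F'_nt · A_b · n = 106 × 0.3068 × 7 = 227.6 kips.
Design strength φR_n = 0.75 × 227.6 = 171 kips.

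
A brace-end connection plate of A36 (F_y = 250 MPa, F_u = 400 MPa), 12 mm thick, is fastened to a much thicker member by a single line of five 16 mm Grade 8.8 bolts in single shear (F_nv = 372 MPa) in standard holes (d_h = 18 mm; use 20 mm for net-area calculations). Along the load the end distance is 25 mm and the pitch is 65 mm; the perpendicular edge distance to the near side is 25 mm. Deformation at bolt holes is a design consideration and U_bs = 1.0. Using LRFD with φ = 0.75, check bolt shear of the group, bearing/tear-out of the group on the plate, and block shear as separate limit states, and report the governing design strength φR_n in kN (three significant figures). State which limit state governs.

280 kN (bolt shear governs)

Bolt shear: A_b = π·16²/4 = 201.1 mm²; R_n = 372 × 201.1 × 5 × 1 / 1000 = 374 kN → 0.75 × 374 = 280 kN.
Bearing: edge l_c = 16, r_n = 92.16 kN; interior l_c = 47, r_n = 184.3 kN; R_n = 92.16 + 4·184.3 = 829.4 kN → 622 kN.
Block shear: A_gv = 3420, A_nv = 2340, A_nt = 180 mm²; R_n = min(0.6F_uA_nv, 0.6F_yA_gv) + U_bs·F_u·A_nt = 585 kN → 439 kN.
Bolt shear governs: 280 kN.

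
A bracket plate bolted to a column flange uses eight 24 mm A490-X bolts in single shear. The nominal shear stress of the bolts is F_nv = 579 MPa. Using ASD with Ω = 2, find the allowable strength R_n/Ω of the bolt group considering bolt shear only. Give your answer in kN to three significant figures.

A_b = π × 24² / 4 = 452.4 mm².
R_n = F_nv · A_b · n · n_s = 579 × 452.4 × 8 × 1 / 1000 = 2095 kN.
Allowable strength R_n/Ω = 2095 / 2 = 1050 kN.

1050 kN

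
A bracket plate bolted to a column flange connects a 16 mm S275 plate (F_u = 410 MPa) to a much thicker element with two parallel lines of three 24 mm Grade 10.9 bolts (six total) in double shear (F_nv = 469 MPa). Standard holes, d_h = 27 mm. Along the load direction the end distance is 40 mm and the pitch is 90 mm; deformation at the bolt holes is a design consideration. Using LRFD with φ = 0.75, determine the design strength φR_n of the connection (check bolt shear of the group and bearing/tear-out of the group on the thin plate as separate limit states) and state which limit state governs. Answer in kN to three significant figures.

Bolt shear: A_b = π·24²/4 = 452.4 mm²; R_n = 469 × 452.4 × 6 × 2 / 1000 = 2546 kN → 0.75 × 2546 = 1910 kN.
Bearing (1.2 l_c t F_u ≤ 2.4 d t F_u): upper limit = 2.4·24·16·410 / 1000 = 377.9 kN.
  Edge l_c = 40 − 27/2 = 26.5 → r_n = 208.6 kN; interior l_c = 90 − 27 = 63 → r_n = 377.9 kN.
  R_n,bearing = 2·208.6 + 4·377.9 = 1929 kN → 0.75 × 1929 = 1450 kN.
Bearing governs: 1450 kN.

1450 kN (bearing governs)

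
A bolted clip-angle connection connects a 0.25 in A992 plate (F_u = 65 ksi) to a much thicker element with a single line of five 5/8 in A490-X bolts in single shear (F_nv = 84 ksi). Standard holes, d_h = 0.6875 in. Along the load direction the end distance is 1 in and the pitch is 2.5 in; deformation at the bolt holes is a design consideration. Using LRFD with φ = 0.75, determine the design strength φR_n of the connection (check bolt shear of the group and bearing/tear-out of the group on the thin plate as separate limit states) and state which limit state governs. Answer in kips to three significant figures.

82.7 kips (bearing governs)

Bolt shear: A_b = π·0.625²/4 = 0.3068 in²; R_n = 84 × 0.3068 × 5 × 1 = 128.9 kips → 0.75 × 128.9 = 96.6 kips.
Bearing (1.2 l_c t F_u ≤ 2.4 d t F_u): upper limit = 2.4·0.625·0.25·65 = 24.38 kips.
  Edge l_c = 1 − 0.6875/2 = 0.6562 → r_n = 12.8 kips; interior l_c = 2.5 − 0.6875 = 1.812 → r_n = 24.38 kips.
  R_n,bearing = 1·12.8 + 4·24.38 = 110.3 kips → 0.75 × 110.3 = 82.7 kips.
Bearing governs: 82.7 kips.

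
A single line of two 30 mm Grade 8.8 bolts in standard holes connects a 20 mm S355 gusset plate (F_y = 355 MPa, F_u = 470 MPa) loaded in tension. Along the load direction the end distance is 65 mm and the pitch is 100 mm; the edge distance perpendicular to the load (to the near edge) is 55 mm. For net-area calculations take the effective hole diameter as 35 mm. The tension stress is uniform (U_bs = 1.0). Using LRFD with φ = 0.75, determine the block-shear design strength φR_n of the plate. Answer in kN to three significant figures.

740 kN

Shear plane L_v = 65 + 1·100 = 165 mm; A_gv = 165 × 20 = 3300 mm².
A_nv = (165 − 1.5·35) × 20 = 2250 mm².
A_nt = (55 − 0.5·35) × 20 = 750 mm².
0.6 F_u A_nv = 634.5 kN; 0.6 F_y A_gv = 702.9 kN → shear rupture governs the shear term.
R_n = 634.5 + 1.0 × 470 × 750 / 1000 = 987 kN.
Design strength φR_n = 0.75 × 987 = 740 kN.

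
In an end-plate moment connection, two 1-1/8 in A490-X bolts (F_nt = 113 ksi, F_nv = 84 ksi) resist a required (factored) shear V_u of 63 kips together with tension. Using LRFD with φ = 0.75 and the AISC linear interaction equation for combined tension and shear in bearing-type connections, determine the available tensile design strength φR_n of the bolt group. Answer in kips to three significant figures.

A_b = π·1.125²/4 = 0.994 in²; f_rv = 63 / (2 × 0.994) = 31.69 ksi.
F'_nt = 1.3 F_nt − (F_nt / φF_nv) f_rv = 1.3·113 − (113/(0.75·84))·31.69 = 90.06 ksi, capped at F_nt → F'_nt = 90.06 ksi.
R_n = F'_nt · A_b · n = 90.06 × 0.994 × 2 = 179 kips.
Design strength φR_n = 0.75 × 179 = 134 kips.

134 kips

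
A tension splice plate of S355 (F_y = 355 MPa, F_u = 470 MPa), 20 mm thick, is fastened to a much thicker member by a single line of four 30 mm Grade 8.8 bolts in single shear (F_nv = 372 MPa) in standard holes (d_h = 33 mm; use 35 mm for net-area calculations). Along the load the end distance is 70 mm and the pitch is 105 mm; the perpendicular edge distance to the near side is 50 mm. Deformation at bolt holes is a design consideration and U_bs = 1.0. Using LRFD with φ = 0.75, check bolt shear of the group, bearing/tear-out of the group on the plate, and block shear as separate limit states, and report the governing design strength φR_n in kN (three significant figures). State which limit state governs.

789 kN (bolt shear governs)

Bolt shear: A_b = π·30²/4 = 706.9 mm²; R_n = 372 × 706.9 × 4 × 1 / 1000 = 1052 kN → 0.75 × 1052 = 789 kN.
Bearing: edge l_c = 53.5, r_n = 603.5 kN; interior l_c = 72, r_n = 676.8 kN; R_n = 603.5 + 3·676.8 = 2634 kN → 1980 kN.
Block shear: A_gv = 7700, A_nv = 5250, A_nt = 650 mm²; R_n = min(0.6F_uA_nv, 0.6F_yA_gv) + U_bs·F_u·A_nt = 1786 kN → 1340 kN.
Bolt shear governs: 789 kN.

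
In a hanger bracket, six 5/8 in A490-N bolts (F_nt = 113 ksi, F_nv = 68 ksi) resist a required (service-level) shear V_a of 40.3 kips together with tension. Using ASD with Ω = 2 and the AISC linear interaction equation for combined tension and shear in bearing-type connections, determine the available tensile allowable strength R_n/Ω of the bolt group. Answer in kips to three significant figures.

68.2 kips

A_b = π·0.625²/4 = 0.3068 in²; f_rv = 40.3 / (6 × 0.3068) = 21.89 ksi.
F'_nt = 1.3 F_nt − (Ω F_nt / F_nv) f_rv = 1.3·113 − (2·113/68)·21.89 = 74.14 ksi, capped at F_nt → F'_nt = 74.14 ksi.
R_n = F'_nt · A_b · n = 74.14 × 0.3068 × 6 = 136.5 kips.
Allowable strength R_n/Ω = 136.5 / 2 = 68.2 kips.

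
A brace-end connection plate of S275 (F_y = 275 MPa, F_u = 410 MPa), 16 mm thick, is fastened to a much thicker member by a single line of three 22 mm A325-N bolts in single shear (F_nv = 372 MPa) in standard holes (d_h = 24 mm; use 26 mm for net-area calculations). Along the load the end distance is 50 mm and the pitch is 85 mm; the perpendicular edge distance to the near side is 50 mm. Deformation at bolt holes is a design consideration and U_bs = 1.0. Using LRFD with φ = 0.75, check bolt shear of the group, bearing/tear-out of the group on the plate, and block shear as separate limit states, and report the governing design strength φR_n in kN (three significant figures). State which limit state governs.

Bolt shear: A_b = π·22²/4 = 380.1 mm²; R_n = 372 × 380.1 × 3 × 1 / 1000 = 424.2 kN → 0.75 × 424.2 = 318 kN.
Bearing: edge l_c = 38, r_n = 299.1 kN; interior l_c = 61, r_n = 346.4 kN; R_n = 299.1 + 2·346.4 = 991.9 kN → 744 kN.
Block shear: A_gv = 3520, A_nv = 2480, A_nt = 592 mm²; R_n = min(0.6F_uA_nv, 0.6F_yA_gv) + U_bs·F_u·A_nt = 823.5 kN → 618 kN.
Bolt shear governs: 318 kN.

318 kN (bolt shear governs)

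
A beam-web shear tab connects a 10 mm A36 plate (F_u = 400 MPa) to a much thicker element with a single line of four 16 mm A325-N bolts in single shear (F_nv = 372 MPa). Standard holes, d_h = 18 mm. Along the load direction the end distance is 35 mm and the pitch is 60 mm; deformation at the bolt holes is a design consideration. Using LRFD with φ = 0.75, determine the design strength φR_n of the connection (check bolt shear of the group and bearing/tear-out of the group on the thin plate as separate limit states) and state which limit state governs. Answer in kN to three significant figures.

224 kN (bolt shear governs)

Bolt shear: A_b = π·16²/4 = 201.1 mm²; R_n = 372 × 201.1 × 4 × 1 / 1000 = 299.2 kN → 0.75 × 299.2 = 224 kN.
Bearing (1.2 l_c t F_u ≤ 2.4 d t F_u): upper limit = 2.4·16·10·400 / 1000 = 153.6 kN.
  Edge l_c = 35 − 18/2 = 26 → r_n = 124.8 kN; interior l_c = 60 − 18 = 42 → r_n = 153.6 kN.
  R_n,bearing = 1·124.8 + 3·153.6 = 585.6 kN → 0.75 × 585.6 = 439 kN.
Bolt shear governs: 224 kN.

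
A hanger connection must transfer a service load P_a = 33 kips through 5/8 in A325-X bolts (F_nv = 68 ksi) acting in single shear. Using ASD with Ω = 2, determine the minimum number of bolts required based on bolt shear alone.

A_b = π·0.625²/4 = 0.3068 in².
Per-bolt allowable strength R_n/Ω = 68 × 0.3068 × 1 / 2 = 10.43 kips.
n ≥ 33 / 10.43 = 3.164 → use 4 bolts.

4 bolts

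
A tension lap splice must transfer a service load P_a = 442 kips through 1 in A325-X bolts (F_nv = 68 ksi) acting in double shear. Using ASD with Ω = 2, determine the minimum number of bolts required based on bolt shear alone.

A_b = π·1²/4 = 0.7854 in².
Per-bolt allowable strength R_n/Ω = 68 × 0.7854 × 2 / 2 = 53.41 kips.
n ≥ 442 / 53.41 = 8.276 → use 9 bolts.

9 bolts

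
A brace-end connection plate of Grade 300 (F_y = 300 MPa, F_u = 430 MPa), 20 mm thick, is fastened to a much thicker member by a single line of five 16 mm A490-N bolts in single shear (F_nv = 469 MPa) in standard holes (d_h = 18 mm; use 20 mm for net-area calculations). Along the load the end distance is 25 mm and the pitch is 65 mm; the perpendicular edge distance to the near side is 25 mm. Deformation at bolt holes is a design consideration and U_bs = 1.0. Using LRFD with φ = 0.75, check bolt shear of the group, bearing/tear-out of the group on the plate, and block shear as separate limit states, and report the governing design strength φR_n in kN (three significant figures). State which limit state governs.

Bolt shear: A_b = π·16²/4 = 201.1 mm²; R_n = 469 × 201.1 × 5 × 1 / 1000 = 471.5 kN → 0.75 × 471.5 = 354 kN.
Bearing: edge l_c = 16, r_n = 165.1 kN; interior l_c = 47, r_n = 330.2 kN; R_n = 165.1 + 4·330.2 = 1486 kN → 1110 kN.
Block shear: A_gv = 5700, A_nv = 3900, A_nt = 300 mm²; R_n = min(0.6F_uA_nv, 0.6F_yA_gv) + U_bs·F_u·A_nt = 1135 kN → 851 kN.
Bolt shear governs: 354 kN.

354 kN (bolt shear governs)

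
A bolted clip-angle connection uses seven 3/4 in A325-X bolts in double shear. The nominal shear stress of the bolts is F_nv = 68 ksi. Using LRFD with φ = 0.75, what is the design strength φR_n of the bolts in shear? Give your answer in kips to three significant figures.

A_b = π × 0.75² / 4 = 0.4418 in².
R_n = F_nv · A_b · n · n_s = 68 × 0.4418 × 7 × 2 = 420.6 kips.
Design strength φR_n = 0.75 × 420.6 = 315 kips.

315 kips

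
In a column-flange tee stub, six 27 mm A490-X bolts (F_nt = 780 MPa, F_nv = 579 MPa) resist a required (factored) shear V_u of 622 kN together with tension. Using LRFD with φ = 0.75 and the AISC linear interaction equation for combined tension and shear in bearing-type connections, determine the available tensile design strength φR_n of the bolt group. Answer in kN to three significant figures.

1770 kN

A_b = π·27²/4 = 572.6 mm²; f_rv = 622 × 1000 / (6 × 572.6) = 181.1 MPa.
F'_nt = 1.3 F_nt − (F_nt / φF_nv) f_rv = 1.3·780 − (780/(0.75·579))·181.1 = 688.8 MPa, capped at F_nt → F'_nt = 688.8 MPa.
R_n = F'_nt · A_b · n = 688.8 × 572.6 × 6 / 1000 = 2366 kN.
Design strength φR_n = 0.75 × 2366 = 1770 kN.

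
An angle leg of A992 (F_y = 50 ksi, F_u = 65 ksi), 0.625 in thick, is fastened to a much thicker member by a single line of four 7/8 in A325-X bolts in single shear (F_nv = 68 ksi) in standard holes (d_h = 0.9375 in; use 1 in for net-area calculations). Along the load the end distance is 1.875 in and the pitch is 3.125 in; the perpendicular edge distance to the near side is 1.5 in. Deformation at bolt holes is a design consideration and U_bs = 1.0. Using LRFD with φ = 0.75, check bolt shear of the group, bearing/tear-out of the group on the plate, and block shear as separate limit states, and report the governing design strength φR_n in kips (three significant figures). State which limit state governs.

123 kips (bolt shear governs)

Bolt shear: A_b = π·0.875²/4 = 0.6013 in²; R_n = 68 × 0.6013 × 4 × 1 = 163.6 kips → 0.75 × 163.6 = 123 kips.
Bearing: edge l_c = 1.406, r_n = 68.55 kips; interior l_c = 2.188, r_n = 85.31 kips; R_n = 68.55 + 3·85.31 = 324.5 kips → 243 kips.
Block shear: A_gv = 7.031, A_nv = 4.844, A_nt = 0.625 in²; R_n = min(0.6F_uA_nv, 0.6F_yA_gv) + U_bs·F_u·A_nt = 229.5 kips → 172 kips.
Bolt shear governs: 123 kips.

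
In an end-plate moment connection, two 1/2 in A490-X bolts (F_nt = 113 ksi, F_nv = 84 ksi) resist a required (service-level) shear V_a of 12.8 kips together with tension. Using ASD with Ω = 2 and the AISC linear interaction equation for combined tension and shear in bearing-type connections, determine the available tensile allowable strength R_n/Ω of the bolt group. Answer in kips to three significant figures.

A_b = π·0.5²/4 = 0.1963 in²; f_rv = 12.8 / (2 × 0.1963) = 32.59 ksi.
F'_nt = 1.3 F_nt − (Ω F_nt / F_nv) f_rv = 1.3·113 − (2·113/84)·32.59 = 59.2 ksi, capped at F_nt → F'_nt = 59.2 ksi.
R_n = F'_nt · A_b · n = 59.2 × 0.1963 × 2 = 23.25 kips.
Allowable strength R_n/Ω = 23.25 / 2 = 11.6 kips.

11.6 kips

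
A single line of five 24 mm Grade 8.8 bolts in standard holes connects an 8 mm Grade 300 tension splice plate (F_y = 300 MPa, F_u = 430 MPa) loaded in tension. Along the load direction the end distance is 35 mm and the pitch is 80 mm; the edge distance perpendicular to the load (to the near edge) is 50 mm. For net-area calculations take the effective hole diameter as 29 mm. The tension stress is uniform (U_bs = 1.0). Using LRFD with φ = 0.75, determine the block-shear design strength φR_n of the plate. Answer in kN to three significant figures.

439 kN

Shear plane L_v = 35 + 4·80 = 355 mm; A_gv = 355 × 8 = 2840 mm².
A_nv = (355 − 4.5·29) × 8 = 1796 mm².
A_nt = (50 − 0.5·29) × 8 = 284 mm².
0.6 F_u A_nv = 463.4 kN; 0.6 F_y A_gv = 511.2 kN → shear rupture governs the shear term.
R_n = 463.4 + 1.0 × 430 × 284 / 1000 = 585.5 kN.
Design strength φR_n = 0.75 × 585.5 = 439 kN.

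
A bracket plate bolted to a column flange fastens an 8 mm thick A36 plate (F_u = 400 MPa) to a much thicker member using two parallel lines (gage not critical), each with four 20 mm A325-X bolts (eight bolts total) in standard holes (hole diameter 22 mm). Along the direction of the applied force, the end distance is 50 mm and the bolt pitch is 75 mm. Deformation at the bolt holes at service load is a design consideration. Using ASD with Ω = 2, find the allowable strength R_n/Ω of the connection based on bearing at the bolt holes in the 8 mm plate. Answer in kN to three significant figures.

Per bolt r_n = 1.2 l_c t F_u ≤ 2.4 d t F_u; upper limit = 2.4 × 20 × 8 × 400 / 1000 = 153.6 kN.
Edge bolt: l_c = 50 − 22/2 = 39 mm → 1.2 × 39 × 8 × 400 / 1000 = 149.8 → r_n = 149.8 kN.
Interior bolts: l_c = 75 − 22 = 53 mm → 1.2 × 53 × 8 × 400 / 1000 = 203.5 → r_n = 153.6 kN.
R_n = 2 × 149.8 + 6 × 153.6 = 1221 kN.
Allowable strength R_n/Ω = 1221 / 2 = 611 kN.

611 kN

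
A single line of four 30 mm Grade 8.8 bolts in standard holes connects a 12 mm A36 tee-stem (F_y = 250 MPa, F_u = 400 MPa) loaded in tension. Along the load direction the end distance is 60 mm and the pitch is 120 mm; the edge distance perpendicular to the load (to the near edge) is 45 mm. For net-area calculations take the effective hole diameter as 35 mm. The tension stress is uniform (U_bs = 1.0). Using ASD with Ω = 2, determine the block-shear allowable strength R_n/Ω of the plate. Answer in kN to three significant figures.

Shear plane L_v = 60 + 3·120 = 420 mm; A_gv = 420 × 12 = 5040 mm².
A_nv = (420 − 3.5·35) × 12 = 3570 mm².
A_nt = (45 − 0.5·35) × 12 = 330 mm².
0.6 F_u A_nv = 856.8 kN; 0.6 F_y A_gv = 756 kN → shear yielding governs the shear term.
R_n = 756 + 1.0 × 400 × 330 / 1000 = 888 kN.
Allowable strength R_n/Ω = 888 / 2 = 444 kN.

444 kN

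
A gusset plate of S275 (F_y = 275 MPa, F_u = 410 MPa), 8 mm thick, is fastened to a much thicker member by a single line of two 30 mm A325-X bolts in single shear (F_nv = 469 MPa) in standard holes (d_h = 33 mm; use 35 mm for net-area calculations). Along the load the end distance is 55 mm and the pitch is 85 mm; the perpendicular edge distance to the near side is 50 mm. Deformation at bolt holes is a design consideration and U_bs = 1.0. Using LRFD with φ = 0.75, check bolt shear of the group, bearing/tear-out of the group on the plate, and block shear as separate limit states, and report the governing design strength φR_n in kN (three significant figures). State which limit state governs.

Bolt shear: A_b = π·30²/4 = 706.9 mm²; R_n = 469 × 706.9 × 2 × 1 / 1000 = 663 kN → 0.75 × 663 = 497 kN.
Bearing: edge l_c = 38.5, r_n = 151.5 kN; interior l_c = 52, r_n = 204.7 kN; R_n = 151.5 + 1·204.7 = 356.2 kN → 267 kN.
Block shear: A_gv = 1120, A_nv = 700, A_nt = 260 mm²; R_n = min(0.6F_uA_nv, 0.6F_yA_gv) + U_bs·F_u·A_nt = 278.8 kN → 209 kN.
Block shear governs: 209 kN.

209 kN (block shear governs)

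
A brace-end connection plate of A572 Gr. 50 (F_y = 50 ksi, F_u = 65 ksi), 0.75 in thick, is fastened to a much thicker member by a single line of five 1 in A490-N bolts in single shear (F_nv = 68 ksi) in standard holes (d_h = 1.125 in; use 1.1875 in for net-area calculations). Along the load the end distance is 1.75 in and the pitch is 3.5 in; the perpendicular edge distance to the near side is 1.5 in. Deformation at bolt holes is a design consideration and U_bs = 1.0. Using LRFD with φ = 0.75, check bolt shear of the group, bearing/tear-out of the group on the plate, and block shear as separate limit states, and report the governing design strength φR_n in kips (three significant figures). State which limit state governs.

Bolt shear: A_b = π·1²/4 = 0.7854 in²; R_n = 68 × 0.7854 × 5 × 1 = 267 kips → 0.75 × 267 = 200 kips.
Bearing: edge l_c = 1.188, r_n = 69.47 kips; interior l_c = 2.375, r_n = 117 kips; R_n = 69.47 + 4·117 = 537.5 kips → 403 kips.
Block shear: A_gv = 11.81, A_nv = 7.805, A_nt = 0.6797 in²; R_n = min(0.6F_uA_nv, 0.6F_yA_gv) + U_bs·F_u·A_nt = 348.6 kips → 261 kips.
Bolt shear governs: 200 kips.

200 kips (bolt shear governs)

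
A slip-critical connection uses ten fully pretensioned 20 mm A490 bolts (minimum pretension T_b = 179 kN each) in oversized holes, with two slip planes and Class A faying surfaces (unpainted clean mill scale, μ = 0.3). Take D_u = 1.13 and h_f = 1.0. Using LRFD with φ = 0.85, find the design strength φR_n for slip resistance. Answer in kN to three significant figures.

R_n = μ · D_u · h_f · T_b · n_s · n_b = 0.3 × 1.13 × 1.0 × 179 × 2 × 10 = 1214 kN.
Design strength φR_n = 0.85 × 1214 = 1030 kN.

1030 kN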